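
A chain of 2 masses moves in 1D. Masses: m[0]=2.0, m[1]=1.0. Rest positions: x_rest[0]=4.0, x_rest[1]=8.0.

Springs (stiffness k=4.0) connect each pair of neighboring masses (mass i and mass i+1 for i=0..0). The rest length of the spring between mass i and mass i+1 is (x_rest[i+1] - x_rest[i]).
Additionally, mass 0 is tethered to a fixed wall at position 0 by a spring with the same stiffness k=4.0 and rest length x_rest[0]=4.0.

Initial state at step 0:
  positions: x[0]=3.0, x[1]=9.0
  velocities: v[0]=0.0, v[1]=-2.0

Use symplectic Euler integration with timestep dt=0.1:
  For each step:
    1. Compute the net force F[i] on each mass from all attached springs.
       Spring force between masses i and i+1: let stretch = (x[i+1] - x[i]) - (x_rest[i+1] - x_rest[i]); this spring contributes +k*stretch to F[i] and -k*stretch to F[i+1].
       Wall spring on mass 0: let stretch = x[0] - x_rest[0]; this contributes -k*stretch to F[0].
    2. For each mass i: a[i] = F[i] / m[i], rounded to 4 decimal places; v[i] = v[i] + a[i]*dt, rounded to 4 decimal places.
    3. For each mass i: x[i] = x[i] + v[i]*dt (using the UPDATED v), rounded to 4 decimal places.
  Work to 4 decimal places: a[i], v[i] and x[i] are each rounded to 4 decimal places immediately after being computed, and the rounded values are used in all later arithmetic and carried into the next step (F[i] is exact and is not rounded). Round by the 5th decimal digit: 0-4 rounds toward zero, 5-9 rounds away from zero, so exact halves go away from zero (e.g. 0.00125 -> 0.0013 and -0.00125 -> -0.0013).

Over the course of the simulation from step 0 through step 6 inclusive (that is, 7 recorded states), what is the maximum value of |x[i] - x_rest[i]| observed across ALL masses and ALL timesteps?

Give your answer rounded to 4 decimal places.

Answer: 1.2648

Derivation:
Step 0: x=[3.0000 9.0000] v=[0.0000 -2.0000]
Step 1: x=[3.0600 8.7200] v=[0.6000 -2.8000]
Step 2: x=[3.1720 8.3736] v=[1.1200 -3.4640]
Step 3: x=[3.3246 7.9791] v=[1.5259 -3.9446]
Step 4: x=[3.5038 7.5585] v=[1.7919 -4.2064]
Step 5: x=[3.6940 7.1357] v=[1.9021 -4.2283]
Step 6: x=[3.8792 6.7352] v=[1.8516 -4.0050]
Max displacement = 1.2648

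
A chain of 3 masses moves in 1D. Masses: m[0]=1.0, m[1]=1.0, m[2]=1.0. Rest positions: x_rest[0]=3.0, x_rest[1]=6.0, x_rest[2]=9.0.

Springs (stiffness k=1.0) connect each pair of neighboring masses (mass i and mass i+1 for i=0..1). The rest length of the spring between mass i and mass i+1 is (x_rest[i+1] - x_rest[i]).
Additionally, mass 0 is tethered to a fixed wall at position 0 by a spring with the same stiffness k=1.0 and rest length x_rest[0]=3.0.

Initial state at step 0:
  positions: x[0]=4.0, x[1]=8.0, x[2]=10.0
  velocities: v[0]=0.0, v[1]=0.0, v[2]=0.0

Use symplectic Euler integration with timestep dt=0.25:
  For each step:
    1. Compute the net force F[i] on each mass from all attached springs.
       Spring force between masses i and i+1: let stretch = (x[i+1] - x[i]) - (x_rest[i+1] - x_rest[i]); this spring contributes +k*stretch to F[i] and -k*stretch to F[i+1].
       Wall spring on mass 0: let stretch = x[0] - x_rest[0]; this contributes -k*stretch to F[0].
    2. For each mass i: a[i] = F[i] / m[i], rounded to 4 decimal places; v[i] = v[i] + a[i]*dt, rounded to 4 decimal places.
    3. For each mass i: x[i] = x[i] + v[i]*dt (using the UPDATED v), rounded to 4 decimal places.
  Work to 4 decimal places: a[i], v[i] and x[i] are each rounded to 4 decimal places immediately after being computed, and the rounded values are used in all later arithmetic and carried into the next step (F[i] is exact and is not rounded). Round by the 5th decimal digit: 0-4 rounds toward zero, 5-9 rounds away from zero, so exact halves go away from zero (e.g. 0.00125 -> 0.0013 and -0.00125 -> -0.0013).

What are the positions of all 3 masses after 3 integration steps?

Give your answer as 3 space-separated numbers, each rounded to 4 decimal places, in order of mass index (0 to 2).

Step 0: x=[4.0000 8.0000 10.0000] v=[0.0000 0.0000 0.0000]
Step 1: x=[4.0000 7.8750 10.0625] v=[0.0000 -0.5000 0.2500]
Step 2: x=[3.9922 7.6445 10.1758] v=[-0.0313 -0.9219 0.4531]
Step 3: x=[3.9631 7.3440 10.3184] v=[-0.1163 -1.2022 0.5703]

Answer: 3.9631 7.3440 10.3184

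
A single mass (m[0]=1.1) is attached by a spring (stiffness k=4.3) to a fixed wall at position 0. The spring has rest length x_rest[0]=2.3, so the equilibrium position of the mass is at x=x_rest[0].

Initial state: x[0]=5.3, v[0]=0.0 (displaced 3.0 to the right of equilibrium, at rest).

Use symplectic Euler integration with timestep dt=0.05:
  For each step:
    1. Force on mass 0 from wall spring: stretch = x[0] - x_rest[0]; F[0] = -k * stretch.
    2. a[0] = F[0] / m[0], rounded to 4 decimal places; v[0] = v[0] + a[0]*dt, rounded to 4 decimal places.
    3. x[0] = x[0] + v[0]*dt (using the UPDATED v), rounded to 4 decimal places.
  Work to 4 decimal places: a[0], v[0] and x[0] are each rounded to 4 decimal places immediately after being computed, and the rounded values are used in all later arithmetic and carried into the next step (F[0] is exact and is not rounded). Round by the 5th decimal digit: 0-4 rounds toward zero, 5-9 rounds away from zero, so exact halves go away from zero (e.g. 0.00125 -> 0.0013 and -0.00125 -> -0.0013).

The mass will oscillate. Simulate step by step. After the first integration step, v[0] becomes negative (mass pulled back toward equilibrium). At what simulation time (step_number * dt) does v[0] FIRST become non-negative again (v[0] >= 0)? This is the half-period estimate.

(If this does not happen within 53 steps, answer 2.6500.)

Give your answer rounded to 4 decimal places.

Step 0: x=[5.3000] v=[0.0000]
Step 1: x=[5.2707] v=[-0.5864]
Step 2: x=[5.2124] v=[-1.1670]
Step 3: x=[5.1256] v=[-1.7362]
Step 4: x=[5.0112] v=[-2.2885]
Step 5: x=[4.8703] v=[-2.8184]
Step 6: x=[4.7043] v=[-3.3208]
Step 7: x=[4.5148] v=[-3.7907]
Step 8: x=[4.3036] v=[-4.2236]
Step 9: x=[4.0728] v=[-4.6152]
Step 10: x=[3.8247] v=[-4.9617]
Step 11: x=[3.5617] v=[-5.2597]
Step 12: x=[3.2864] v=[-5.5063]
Step 13: x=[3.0014] v=[-5.6991]
Step 14: x=[2.7096] v=[-5.8362]
Step 15: x=[2.4138] v=[-5.9163]
Step 16: x=[2.1169] v=[-5.9385]
Step 17: x=[1.8218] v=[-5.9027]
Step 18: x=[1.5313] v=[-5.8092]
Step 19: x=[1.2484] v=[-5.6590]
Step 20: x=[0.9757] v=[-5.4535]
Step 21: x=[0.7160] v=[-5.1947]
Step 22: x=[0.4717] v=[-4.8851]
Step 23: x=[0.2453] v=[-4.5278]
Step 24: x=[0.0390] v=[-4.1262]
Step 25: x=[-0.1452] v=[-3.6843]
Step 26: x=[-0.3055] v=[-3.2064]
Step 27: x=[-0.4404] v=[-2.6971]
Step 28: x=[-0.5485] v=[-2.1615]
Step 29: x=[-0.6287] v=[-1.6048]
Step 30: x=[-0.6803] v=[-1.0324]
Step 31: x=[-0.7028] v=[-0.4499]
Step 32: x=[-0.6960] v=[0.1370]
First v>=0 after going negative at step 32, time=1.6000

Answer: 1.6000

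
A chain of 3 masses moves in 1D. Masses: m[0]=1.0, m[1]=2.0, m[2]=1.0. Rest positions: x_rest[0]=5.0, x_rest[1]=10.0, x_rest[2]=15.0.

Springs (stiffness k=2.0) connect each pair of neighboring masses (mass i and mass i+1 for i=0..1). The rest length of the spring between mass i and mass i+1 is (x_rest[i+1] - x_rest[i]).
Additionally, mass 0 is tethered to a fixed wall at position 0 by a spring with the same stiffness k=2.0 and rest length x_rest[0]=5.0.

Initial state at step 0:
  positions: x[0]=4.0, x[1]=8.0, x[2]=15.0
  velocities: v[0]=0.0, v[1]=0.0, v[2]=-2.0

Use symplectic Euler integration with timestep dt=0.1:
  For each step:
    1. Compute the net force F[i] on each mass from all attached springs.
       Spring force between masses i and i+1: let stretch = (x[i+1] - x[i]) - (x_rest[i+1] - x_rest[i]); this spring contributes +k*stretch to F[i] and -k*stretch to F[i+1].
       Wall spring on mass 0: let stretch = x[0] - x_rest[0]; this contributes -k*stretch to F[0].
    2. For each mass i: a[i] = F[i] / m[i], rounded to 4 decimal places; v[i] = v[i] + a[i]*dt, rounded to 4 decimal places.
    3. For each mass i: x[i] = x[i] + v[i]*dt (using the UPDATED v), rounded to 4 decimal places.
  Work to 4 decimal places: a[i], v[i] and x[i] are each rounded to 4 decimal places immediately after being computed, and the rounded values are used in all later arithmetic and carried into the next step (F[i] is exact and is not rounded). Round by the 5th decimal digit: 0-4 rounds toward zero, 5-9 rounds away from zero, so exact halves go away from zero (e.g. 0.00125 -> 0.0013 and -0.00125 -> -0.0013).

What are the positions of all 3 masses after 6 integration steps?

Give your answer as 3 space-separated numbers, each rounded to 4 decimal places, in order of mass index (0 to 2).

Answer: 4.0363 8.4976 13.1874

Derivation:
Step 0: x=[4.0000 8.0000 15.0000] v=[0.0000 0.0000 -2.0000]
Step 1: x=[4.0000 8.0300 14.7600] v=[0.0000 0.3000 -2.4000]
Step 2: x=[4.0006 8.0870 14.4854] v=[0.0060 0.5700 -2.7460]
Step 3: x=[4.0029 8.1671 14.1828] v=[0.0232 0.8012 -3.0257]
Step 4: x=[4.0085 8.2657 13.8599] v=[0.0555 0.9864 -3.2288]
Step 5: x=[4.0190 8.3777 13.5251] v=[0.1052 1.1201 -3.3476]
Step 6: x=[4.0363 8.4976 13.1874] v=[0.1731 1.1990 -3.3771]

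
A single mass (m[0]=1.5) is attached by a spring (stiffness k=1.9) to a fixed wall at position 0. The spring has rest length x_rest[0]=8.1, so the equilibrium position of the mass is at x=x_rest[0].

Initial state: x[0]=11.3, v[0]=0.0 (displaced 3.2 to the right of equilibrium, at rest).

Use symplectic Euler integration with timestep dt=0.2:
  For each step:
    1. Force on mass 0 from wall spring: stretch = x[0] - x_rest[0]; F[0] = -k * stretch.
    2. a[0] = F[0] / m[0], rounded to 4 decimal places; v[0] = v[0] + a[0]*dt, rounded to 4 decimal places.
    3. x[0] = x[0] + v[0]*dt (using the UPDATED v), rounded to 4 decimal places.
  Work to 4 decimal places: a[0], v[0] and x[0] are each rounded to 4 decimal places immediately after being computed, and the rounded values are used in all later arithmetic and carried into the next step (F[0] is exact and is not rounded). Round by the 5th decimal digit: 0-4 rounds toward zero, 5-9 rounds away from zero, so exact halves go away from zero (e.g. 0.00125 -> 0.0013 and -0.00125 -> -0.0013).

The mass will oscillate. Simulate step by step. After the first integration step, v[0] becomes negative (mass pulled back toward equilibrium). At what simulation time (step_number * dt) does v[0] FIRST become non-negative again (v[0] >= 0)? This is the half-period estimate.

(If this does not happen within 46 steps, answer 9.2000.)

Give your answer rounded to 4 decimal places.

Step 0: x=[11.3000] v=[0.0000]
Step 1: x=[11.1379] v=[-0.8107]
Step 2: x=[10.8218] v=[-1.5803]
Step 3: x=[10.3678] v=[-2.2698]
Step 4: x=[9.7989] v=[-2.8443]
Step 5: x=[9.1440] v=[-3.2747]
Step 6: x=[8.4362] v=[-3.5392]
Step 7: x=[7.7113] v=[-3.6244]
Step 8: x=[7.0061] v=[-3.5259]
Step 9: x=[6.3563] v=[-3.2488]
Step 10: x=[5.7949] v=[-2.8071]
Step 11: x=[5.3503] v=[-2.2231]
Step 12: x=[5.0450] v=[-1.5265]
Step 13: x=[4.8945] v=[-0.7526]
Step 14: x=[4.9064] v=[0.0595]
First v>=0 after going negative at step 14, time=2.8000

Answer: 2.8000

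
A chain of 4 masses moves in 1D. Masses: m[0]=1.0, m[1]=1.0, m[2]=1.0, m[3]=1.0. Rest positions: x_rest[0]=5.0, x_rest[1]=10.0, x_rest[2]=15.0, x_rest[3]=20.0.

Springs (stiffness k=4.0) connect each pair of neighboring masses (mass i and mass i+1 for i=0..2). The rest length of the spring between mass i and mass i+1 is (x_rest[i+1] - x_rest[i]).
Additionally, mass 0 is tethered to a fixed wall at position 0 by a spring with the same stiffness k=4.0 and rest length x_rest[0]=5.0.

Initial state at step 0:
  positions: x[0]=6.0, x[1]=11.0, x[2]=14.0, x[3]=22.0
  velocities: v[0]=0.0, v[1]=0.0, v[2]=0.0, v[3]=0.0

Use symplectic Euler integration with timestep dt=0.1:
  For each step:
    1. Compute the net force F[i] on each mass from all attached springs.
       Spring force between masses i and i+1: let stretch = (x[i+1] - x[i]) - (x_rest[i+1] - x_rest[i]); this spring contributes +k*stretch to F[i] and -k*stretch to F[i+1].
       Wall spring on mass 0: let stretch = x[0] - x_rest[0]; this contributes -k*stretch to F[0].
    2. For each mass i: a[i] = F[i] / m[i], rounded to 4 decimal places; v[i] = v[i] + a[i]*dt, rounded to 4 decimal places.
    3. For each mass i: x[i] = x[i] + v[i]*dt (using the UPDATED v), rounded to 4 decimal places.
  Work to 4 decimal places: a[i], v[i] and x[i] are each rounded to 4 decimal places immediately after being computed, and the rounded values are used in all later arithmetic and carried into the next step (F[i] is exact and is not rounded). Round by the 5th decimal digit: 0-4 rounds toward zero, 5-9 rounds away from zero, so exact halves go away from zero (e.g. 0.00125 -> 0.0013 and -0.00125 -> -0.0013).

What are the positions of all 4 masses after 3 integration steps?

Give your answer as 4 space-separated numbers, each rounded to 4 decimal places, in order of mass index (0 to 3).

Answer: 5.7605 10.5820 15.0829 21.3425

Derivation:
Step 0: x=[6.0000 11.0000 14.0000 22.0000] v=[0.0000 0.0000 0.0000 0.0000]
Step 1: x=[5.9600 10.9200 14.2000 21.8800] v=[-0.4000 -0.8000 2.0000 -1.2000]
Step 2: x=[5.8800 10.7728 14.5760 21.6528] v=[-0.8000 -1.4720 3.7600 -2.2720]
Step 3: x=[5.7605 10.5820 15.0829 21.3425] v=[-1.1949 -1.9078 5.0694 -3.1027]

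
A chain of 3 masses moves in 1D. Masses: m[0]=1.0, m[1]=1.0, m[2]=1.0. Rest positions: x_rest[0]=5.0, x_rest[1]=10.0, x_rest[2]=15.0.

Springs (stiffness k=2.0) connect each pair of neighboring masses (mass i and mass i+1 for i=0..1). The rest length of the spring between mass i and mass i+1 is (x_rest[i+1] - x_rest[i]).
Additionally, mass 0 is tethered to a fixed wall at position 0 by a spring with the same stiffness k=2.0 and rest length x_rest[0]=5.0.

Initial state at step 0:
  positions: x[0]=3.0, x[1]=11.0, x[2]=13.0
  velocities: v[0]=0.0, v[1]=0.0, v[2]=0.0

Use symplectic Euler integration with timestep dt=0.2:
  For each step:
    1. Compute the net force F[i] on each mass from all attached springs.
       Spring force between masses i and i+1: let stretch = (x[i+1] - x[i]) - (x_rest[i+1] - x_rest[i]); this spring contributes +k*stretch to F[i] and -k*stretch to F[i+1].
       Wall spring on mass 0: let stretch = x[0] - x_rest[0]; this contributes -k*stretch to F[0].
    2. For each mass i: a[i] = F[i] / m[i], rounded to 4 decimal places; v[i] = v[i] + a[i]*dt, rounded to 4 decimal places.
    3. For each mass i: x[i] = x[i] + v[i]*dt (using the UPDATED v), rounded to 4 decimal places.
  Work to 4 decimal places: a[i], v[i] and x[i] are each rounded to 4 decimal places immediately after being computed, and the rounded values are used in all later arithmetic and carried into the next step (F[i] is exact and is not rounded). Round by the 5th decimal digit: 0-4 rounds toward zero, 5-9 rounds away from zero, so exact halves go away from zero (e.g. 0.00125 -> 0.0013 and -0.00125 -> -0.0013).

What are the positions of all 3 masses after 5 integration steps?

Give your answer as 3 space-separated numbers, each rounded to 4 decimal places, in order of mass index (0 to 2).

Answer: 6.1009 7.4237 14.9660

Derivation:
Step 0: x=[3.0000 11.0000 13.0000] v=[0.0000 0.0000 0.0000]
Step 1: x=[3.4000 10.5200 13.2400] v=[2.0000 -2.4000 1.2000]
Step 2: x=[4.0976 9.6880 13.6624] v=[3.4880 -4.1600 2.1120]
Step 3: x=[4.9146 8.7267 14.1668] v=[4.0851 -4.8064 2.5222]
Step 4: x=[5.6434 7.8957 14.6360] v=[3.6441 -4.1552 2.3462]
Step 5: x=[6.1009 7.4237 14.9660] v=[2.2877 -2.3600 1.6501]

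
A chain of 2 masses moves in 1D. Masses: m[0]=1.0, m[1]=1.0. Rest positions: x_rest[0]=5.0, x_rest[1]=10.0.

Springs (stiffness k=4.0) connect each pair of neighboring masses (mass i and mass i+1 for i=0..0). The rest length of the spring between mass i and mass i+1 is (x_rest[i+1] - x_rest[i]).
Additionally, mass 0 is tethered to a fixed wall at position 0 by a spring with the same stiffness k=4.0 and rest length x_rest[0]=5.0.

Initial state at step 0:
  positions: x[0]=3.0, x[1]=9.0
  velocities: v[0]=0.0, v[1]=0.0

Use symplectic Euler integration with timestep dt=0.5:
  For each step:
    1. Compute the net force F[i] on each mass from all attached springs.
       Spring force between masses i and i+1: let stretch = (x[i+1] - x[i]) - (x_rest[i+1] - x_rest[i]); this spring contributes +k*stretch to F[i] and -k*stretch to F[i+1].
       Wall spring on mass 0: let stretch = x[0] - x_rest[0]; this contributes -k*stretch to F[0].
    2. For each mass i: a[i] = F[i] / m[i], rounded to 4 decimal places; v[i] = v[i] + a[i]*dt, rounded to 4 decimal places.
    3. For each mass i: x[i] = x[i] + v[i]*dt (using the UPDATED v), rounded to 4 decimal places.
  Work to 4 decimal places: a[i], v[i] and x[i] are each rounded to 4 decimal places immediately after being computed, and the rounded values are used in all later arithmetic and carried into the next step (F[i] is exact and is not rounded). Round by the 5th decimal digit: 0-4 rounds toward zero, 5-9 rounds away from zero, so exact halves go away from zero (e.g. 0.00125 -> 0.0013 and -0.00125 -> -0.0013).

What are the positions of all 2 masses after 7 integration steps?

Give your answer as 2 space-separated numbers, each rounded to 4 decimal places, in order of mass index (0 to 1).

Step 0: x=[3.0000 9.0000] v=[0.0000 0.0000]
Step 1: x=[6.0000 8.0000] v=[6.0000 -2.0000]
Step 2: x=[5.0000 10.0000] v=[-2.0000 4.0000]
Step 3: x=[4.0000 12.0000] v=[-2.0000 4.0000]
Step 4: x=[7.0000 11.0000] v=[6.0000 -2.0000]
Step 5: x=[7.0000 11.0000] v=[0.0000 0.0000]
Step 6: x=[4.0000 12.0000] v=[-6.0000 2.0000]
Step 7: x=[5.0000 10.0000] v=[2.0000 -4.0000]

Answer: 5.0000 10.0000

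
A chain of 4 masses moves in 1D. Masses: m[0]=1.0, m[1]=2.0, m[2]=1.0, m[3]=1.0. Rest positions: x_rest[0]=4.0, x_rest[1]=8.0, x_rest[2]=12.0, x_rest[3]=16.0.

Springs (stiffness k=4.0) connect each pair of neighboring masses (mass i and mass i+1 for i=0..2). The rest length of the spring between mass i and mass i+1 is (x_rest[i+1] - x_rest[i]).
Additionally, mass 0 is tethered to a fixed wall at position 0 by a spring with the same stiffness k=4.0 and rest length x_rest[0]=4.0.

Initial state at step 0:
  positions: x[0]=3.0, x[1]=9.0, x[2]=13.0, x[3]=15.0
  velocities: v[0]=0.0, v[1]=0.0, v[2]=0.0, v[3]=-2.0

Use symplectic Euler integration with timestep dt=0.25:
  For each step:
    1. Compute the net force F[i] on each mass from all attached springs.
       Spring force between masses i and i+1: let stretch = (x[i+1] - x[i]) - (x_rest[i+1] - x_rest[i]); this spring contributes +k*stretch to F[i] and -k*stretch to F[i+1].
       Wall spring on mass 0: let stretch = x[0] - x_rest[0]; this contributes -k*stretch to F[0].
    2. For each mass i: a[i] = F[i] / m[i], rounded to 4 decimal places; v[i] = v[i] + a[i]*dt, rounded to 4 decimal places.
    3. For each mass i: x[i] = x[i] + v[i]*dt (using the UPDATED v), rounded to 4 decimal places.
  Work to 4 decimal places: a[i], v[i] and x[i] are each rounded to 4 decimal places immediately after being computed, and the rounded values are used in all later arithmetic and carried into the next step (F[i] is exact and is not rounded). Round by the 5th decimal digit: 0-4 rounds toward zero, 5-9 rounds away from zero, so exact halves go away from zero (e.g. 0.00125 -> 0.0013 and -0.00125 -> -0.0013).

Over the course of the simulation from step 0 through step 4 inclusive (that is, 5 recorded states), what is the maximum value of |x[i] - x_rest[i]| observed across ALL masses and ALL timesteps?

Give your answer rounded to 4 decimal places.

Answer: 1.5547

Derivation:
Step 0: x=[3.0000 9.0000 13.0000 15.0000] v=[0.0000 0.0000 0.0000 -2.0000]
Step 1: x=[3.7500 8.7500 12.5000 15.0000] v=[3.0000 -1.0000 -2.0000 0.0000]
Step 2: x=[4.8125 8.3438 11.6875 15.3750] v=[4.2500 -1.6250 -3.2500 1.5000]
Step 3: x=[5.5547 7.9141 10.9610 15.8281] v=[2.9688 -1.7188 -2.9062 1.8125]
Step 4: x=[5.4981 7.5703 10.6895 16.0645] v=[-0.2265 -1.3751 -1.0860 0.9454]
Max displacement = 1.5547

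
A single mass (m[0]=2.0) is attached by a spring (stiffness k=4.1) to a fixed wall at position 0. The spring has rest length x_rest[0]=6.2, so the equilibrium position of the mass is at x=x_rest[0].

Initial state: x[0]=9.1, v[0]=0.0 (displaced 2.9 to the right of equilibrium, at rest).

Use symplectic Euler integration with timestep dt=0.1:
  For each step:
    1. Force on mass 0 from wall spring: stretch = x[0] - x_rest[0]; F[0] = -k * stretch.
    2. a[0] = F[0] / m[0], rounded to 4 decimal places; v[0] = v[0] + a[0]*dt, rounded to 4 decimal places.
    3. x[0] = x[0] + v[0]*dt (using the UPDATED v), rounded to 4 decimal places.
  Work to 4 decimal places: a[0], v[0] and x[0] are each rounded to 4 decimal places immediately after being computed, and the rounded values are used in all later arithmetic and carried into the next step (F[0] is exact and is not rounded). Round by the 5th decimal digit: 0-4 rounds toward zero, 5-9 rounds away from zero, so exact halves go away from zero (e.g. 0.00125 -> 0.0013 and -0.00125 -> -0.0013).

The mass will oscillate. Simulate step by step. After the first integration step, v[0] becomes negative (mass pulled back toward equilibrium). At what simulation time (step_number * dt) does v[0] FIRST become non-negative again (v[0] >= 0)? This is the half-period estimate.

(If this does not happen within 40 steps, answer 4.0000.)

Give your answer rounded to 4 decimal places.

Step 0: x=[9.1000] v=[0.0000]
Step 1: x=[9.0406] v=[-0.5945]
Step 2: x=[8.9229] v=[-1.1768]
Step 3: x=[8.7494] v=[-1.7350]
Step 4: x=[8.5236] v=[-2.2576]
Step 5: x=[8.2502] v=[-2.7339]
Step 6: x=[7.9348] v=[-3.1542]
Step 7: x=[7.5838] v=[-3.5098]
Step 8: x=[7.2045] v=[-3.7935]
Step 9: x=[6.8046] v=[-3.9994]
Step 10: x=[6.3923] v=[-4.1233]
Step 11: x=[5.9760] v=[-4.1627]
Step 12: x=[5.5643] v=[-4.1168]
Step 13: x=[5.1657] v=[-3.9865]
Step 14: x=[4.7883] v=[-3.7745]
Step 15: x=[4.4398] v=[-3.4851]
Step 16: x=[4.1274] v=[-3.1243]
Step 17: x=[3.8575] v=[-2.6994]
Step 18: x=[3.6356] v=[-2.2192]
Step 19: x=[3.4663] v=[-1.6935]
Step 20: x=[3.3530] v=[-1.1331]
Step 21: x=[3.2981] v=[-0.5495]
Step 22: x=[3.3026] v=[0.0454]
First v>=0 after going negative at step 22, time=2.2000

Answer: 2.2000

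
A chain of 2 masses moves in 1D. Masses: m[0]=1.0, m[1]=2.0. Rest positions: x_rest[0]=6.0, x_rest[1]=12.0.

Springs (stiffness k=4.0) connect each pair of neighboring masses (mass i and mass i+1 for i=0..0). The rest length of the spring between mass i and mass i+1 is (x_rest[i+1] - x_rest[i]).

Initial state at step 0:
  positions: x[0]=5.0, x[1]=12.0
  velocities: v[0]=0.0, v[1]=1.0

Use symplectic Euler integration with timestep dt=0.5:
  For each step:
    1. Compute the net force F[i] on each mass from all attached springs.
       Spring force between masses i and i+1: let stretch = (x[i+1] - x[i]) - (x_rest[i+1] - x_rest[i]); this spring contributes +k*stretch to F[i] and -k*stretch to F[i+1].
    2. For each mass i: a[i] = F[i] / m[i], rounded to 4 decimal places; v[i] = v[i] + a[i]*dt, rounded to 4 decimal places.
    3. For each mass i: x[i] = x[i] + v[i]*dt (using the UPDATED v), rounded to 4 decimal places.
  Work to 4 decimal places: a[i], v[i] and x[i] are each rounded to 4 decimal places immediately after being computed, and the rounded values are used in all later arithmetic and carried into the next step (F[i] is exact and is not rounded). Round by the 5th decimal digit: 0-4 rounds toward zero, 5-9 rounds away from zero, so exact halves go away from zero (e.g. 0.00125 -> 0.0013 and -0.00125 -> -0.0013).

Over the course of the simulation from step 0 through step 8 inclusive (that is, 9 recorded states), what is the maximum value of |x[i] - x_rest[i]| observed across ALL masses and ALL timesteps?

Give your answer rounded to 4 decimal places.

Step 0: x=[5.0000 12.0000] v=[0.0000 1.0000]
Step 1: x=[6.0000 12.0000] v=[2.0000 0.0000]
Step 2: x=[7.0000 12.0000] v=[2.0000 0.0000]
Step 3: x=[7.0000 12.5000] v=[0.0000 1.0000]
Step 4: x=[6.5000 13.2500] v=[-1.0000 1.5000]
Step 5: x=[6.7500 13.6250] v=[0.5000 0.7500]
Step 6: x=[7.8750 13.5625] v=[2.2500 -0.1250]
Step 7: x=[8.6875 13.6563] v=[1.6250 0.1875]
Step 8: x=[8.4688 14.2657] v=[-0.4374 1.2187]
Max displacement = 2.6875

Answer: 2.6875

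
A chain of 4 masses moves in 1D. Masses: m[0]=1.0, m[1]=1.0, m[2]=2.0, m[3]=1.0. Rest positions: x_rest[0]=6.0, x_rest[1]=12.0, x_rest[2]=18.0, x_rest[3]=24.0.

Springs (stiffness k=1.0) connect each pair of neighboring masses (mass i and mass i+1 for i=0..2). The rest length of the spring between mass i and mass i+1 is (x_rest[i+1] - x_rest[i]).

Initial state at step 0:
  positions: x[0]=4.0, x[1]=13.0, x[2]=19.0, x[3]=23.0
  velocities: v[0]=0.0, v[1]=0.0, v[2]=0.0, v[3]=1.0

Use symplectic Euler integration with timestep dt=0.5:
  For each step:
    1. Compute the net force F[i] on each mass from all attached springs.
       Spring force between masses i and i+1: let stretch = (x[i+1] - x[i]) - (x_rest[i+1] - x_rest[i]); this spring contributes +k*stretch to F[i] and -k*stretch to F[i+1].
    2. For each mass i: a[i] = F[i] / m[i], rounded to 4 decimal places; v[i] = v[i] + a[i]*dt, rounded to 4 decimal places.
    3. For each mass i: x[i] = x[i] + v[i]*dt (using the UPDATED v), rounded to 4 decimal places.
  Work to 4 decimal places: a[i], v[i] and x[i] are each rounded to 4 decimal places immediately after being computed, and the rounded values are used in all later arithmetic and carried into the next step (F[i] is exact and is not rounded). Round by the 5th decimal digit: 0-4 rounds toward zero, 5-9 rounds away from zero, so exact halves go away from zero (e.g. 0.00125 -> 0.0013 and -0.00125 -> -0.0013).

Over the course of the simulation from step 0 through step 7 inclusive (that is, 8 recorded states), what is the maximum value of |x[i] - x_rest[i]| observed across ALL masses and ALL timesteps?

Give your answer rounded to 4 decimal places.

Step 0: x=[4.0000 13.0000 19.0000 23.0000] v=[0.0000 0.0000 0.0000 1.0000]
Step 1: x=[4.7500 12.2500 18.7500 24.0000] v=[1.5000 -1.5000 -0.5000 2.0000]
Step 2: x=[5.8750 11.2500 18.3438 25.1875] v=[2.2500 -2.0000 -0.8125 2.3750]
Step 3: x=[6.8438 10.6797 17.9063 26.1641] v=[1.9375 -1.1406 -0.8751 1.9532]
Step 4: x=[7.2716 10.9571 17.5977 26.5763] v=[0.8555 0.5548 -0.6173 0.8243]
Step 5: x=[7.1207 11.9733 17.5813 26.2438] v=[-0.3018 2.0324 -0.0328 -0.6650]
Step 6: x=[6.6830 13.1784 17.9468 25.2457] v=[-0.8755 2.4101 0.7309 -1.9963]
Step 7: x=[6.3691 13.9517 18.6286 23.9228] v=[-0.6278 1.5466 1.3636 -2.6458]
Max displacement = 2.5763

Answer: 2.5763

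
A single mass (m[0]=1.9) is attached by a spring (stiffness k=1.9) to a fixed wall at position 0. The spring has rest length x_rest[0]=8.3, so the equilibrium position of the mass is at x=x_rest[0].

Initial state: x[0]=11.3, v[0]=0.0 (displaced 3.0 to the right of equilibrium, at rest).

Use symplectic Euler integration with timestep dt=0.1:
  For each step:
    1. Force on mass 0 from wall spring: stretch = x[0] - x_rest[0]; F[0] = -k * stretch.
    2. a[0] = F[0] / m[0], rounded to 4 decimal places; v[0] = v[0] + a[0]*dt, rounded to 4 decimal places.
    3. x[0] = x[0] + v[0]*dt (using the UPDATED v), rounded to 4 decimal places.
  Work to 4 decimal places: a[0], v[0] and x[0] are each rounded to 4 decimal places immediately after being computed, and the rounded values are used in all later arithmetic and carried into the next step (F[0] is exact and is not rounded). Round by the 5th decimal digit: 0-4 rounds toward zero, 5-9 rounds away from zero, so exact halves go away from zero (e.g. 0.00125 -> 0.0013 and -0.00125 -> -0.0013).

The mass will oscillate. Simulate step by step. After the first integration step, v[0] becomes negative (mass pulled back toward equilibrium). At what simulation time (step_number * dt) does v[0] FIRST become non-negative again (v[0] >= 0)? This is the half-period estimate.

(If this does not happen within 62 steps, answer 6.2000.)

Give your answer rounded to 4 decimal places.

Step 0: x=[11.3000] v=[0.0000]
Step 1: x=[11.2700] v=[-0.3000]
Step 2: x=[11.2103] v=[-0.5970]
Step 3: x=[11.1215] v=[-0.8880]
Step 4: x=[11.0045] v=[-1.1702]
Step 5: x=[10.8604] v=[-1.4407]
Step 6: x=[10.6907] v=[-1.6967]
Step 7: x=[10.4971] v=[-1.9358]
Step 8: x=[10.2816] v=[-2.1555]
Step 9: x=[10.0462] v=[-2.3537]
Step 10: x=[9.7934] v=[-2.5283]
Step 11: x=[9.5256] v=[-2.6776]
Step 12: x=[9.2456] v=[-2.8002]
Step 13: x=[8.9561] v=[-2.8948]
Step 14: x=[8.6601] v=[-2.9604]
Step 15: x=[8.3605] v=[-2.9964]
Step 16: x=[8.0603] v=[-3.0025]
Step 17: x=[7.7625] v=[-2.9785]
Step 18: x=[7.4700] v=[-2.9248]
Step 19: x=[7.1858] v=[-2.8418]
Step 20: x=[6.9128] v=[-2.7304]
Step 21: x=[6.6536] v=[-2.5917]
Step 22: x=[6.4109] v=[-2.4271]
Step 23: x=[6.1871] v=[-2.2382]
Step 24: x=[5.9844] v=[-2.0269]
Step 25: x=[5.8049] v=[-1.7953]
Step 26: x=[5.6503] v=[-1.5458]
Step 27: x=[5.5222] v=[-1.2808]
Step 28: x=[5.4219] v=[-1.0030]
Step 29: x=[5.3504] v=[-0.7152]
Step 30: x=[5.3084] v=[-0.4202]
Step 31: x=[5.2963] v=[-0.1210]
Step 32: x=[5.3142] v=[0.1794]
First v>=0 after going negative at step 32, time=3.2000

Answer: 3.2000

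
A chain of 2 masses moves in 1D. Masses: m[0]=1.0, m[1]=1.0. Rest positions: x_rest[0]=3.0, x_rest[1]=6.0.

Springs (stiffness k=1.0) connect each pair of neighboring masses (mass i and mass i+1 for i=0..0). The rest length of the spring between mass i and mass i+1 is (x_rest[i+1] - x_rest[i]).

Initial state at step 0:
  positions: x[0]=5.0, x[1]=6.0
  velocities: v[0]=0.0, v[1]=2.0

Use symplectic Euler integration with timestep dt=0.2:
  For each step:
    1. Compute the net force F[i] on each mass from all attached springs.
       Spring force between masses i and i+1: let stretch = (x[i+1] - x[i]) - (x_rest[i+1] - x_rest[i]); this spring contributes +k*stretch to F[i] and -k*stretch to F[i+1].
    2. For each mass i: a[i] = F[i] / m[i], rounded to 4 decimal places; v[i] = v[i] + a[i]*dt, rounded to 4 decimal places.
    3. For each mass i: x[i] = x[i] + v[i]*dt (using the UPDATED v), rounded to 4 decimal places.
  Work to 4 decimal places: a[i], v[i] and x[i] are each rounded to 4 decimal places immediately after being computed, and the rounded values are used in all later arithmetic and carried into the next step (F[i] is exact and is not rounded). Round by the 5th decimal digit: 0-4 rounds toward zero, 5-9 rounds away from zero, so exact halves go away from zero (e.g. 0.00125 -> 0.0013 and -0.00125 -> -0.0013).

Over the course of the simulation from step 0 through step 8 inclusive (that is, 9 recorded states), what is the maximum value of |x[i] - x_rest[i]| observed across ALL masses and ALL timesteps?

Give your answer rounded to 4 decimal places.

Answer: 3.8998

Derivation:
Step 0: x=[5.0000 6.0000] v=[0.0000 2.0000]
Step 1: x=[4.9200 6.4800] v=[-0.4000 2.4000]
Step 2: x=[4.7824 7.0176] v=[-0.6880 2.6880]
Step 3: x=[4.6142 7.5858] v=[-0.8410 2.8410]
Step 4: x=[4.4449 8.1551] v=[-0.8467 2.8467]
Step 5: x=[4.3040 8.6960] v=[-0.7047 2.7047]
Step 6: x=[4.2187 9.1813] v=[-0.4263 2.4263]
Step 7: x=[4.2119 9.5881] v=[-0.0338 2.0338]
Step 8: x=[4.3002 9.8998] v=[0.4414 1.5586]
Max displacement = 3.8998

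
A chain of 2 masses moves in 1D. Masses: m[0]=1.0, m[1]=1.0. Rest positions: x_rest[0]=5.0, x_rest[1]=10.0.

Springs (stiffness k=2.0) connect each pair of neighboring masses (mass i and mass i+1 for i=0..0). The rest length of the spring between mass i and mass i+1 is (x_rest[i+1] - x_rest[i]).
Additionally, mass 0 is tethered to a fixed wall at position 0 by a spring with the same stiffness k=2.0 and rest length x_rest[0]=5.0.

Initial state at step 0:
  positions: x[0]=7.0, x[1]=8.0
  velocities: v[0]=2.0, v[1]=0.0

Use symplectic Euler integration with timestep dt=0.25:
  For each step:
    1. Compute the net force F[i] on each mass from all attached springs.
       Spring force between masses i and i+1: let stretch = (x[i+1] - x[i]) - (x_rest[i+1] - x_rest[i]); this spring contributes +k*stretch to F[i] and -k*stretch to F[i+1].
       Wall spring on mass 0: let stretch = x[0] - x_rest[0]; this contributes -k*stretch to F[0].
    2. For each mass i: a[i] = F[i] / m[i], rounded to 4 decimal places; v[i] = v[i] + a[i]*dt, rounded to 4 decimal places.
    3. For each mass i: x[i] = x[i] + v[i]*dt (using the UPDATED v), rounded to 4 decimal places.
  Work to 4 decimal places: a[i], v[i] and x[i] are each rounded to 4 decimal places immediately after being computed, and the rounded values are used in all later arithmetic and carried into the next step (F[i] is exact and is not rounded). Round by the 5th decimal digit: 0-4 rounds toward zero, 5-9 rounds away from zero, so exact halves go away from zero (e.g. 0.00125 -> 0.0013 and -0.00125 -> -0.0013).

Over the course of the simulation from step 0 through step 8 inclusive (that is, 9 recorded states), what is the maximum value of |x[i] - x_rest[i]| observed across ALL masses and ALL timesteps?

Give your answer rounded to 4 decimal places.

Step 0: x=[7.0000 8.0000] v=[2.0000 0.0000]
Step 1: x=[6.7500 8.5000] v=[-1.0000 2.0000]
Step 2: x=[5.8750 9.4063] v=[-3.5000 3.6250]
Step 3: x=[4.7070 10.4962] v=[-4.6719 4.3594]
Step 4: x=[3.6743 11.4874] v=[-4.1308 3.9648]
Step 5: x=[3.1590 12.1270] v=[-2.0614 2.5583]
Step 6: x=[3.3698 12.2706] v=[0.8431 0.5743]
Step 7: x=[4.2720 11.9266] v=[3.6086 -1.3761]
Step 8: x=[5.5970 11.2508] v=[5.2999 -2.7034]
Max displacement = 2.2706

Answer: 2.2706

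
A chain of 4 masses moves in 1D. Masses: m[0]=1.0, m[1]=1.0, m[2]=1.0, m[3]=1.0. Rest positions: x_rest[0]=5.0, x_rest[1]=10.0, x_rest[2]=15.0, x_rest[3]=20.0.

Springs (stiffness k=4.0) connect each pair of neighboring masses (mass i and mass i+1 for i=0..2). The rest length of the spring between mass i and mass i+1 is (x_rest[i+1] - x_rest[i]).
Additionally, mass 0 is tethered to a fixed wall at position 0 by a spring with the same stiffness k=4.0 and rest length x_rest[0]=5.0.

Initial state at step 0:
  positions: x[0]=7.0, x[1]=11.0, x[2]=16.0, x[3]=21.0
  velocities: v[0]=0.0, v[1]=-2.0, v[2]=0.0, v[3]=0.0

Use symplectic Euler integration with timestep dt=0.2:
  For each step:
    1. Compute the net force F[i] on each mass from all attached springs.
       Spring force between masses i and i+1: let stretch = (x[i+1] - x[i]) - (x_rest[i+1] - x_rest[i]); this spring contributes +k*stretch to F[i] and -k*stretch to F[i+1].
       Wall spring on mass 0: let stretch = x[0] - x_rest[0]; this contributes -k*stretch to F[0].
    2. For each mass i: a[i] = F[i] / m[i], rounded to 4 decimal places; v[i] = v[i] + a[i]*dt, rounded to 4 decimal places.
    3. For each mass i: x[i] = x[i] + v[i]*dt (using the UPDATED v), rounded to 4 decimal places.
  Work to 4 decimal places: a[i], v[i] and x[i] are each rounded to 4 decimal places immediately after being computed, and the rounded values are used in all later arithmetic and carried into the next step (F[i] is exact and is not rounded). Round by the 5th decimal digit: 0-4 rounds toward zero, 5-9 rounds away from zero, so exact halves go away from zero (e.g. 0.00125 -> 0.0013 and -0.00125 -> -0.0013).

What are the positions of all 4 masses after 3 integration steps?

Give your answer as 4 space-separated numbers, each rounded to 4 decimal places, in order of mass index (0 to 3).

Step 0: x=[7.0000 11.0000 16.0000 21.0000] v=[0.0000 -2.0000 0.0000 0.0000]
Step 1: x=[6.5200 10.7600 16.0000 21.0000] v=[-2.4000 -1.2000 0.0000 0.0000]
Step 2: x=[5.6752 10.6800 15.9616 21.0000] v=[-4.2240 -0.4000 -0.1920 0.0000]
Step 3: x=[4.7231 10.6443 15.8843 20.9939] v=[-4.7603 -0.1786 -0.3866 -0.0307]

Answer: 4.7231 10.6443 15.8843 20.9939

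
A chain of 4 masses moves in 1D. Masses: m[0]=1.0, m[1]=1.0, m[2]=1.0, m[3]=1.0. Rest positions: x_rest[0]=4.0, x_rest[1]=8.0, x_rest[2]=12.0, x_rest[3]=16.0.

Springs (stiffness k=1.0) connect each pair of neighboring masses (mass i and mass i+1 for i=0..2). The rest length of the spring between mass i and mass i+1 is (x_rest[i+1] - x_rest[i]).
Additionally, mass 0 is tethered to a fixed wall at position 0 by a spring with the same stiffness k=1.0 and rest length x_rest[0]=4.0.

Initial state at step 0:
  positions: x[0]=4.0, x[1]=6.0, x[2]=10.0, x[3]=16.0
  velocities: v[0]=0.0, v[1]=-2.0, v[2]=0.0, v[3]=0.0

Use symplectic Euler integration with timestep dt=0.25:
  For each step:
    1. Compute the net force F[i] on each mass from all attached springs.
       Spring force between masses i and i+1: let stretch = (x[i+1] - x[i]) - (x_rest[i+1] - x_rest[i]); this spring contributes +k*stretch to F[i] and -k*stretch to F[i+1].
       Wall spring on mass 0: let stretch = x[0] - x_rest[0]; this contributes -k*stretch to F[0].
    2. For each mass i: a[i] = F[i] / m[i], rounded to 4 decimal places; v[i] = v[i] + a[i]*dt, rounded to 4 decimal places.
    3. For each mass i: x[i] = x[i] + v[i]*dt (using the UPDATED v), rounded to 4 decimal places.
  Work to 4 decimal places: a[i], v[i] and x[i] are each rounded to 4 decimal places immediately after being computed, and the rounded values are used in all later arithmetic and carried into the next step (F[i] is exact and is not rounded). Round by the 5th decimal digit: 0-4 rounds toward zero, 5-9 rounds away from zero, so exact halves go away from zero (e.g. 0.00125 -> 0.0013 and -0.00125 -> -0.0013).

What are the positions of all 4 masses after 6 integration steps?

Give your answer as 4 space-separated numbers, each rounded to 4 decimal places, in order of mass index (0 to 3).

Step 0: x=[4.0000 6.0000 10.0000 16.0000] v=[0.0000 -2.0000 0.0000 0.0000]
Step 1: x=[3.8750 5.6250 10.1250 15.8750] v=[-0.5000 -1.5000 0.5000 -0.5000]
Step 2: x=[3.6172 5.4219 10.3281 15.6406] v=[-1.0313 -0.8125 0.8125 -0.9375]
Step 3: x=[3.2461 5.4126 10.5566 15.3242] v=[-1.4844 -0.0371 0.9141 -1.2656]
Step 4: x=[2.8075 5.5894 10.7616 14.9598] v=[-1.7543 0.7073 0.8200 -1.4575]
Step 5: x=[2.3673 5.9156 10.9057 14.5830] v=[-1.7607 1.3049 0.5765 -1.5071]
Step 6: x=[2.0009 6.3320 10.9678 14.2264] v=[-1.4655 1.6654 0.2483 -1.4264]

Answer: 2.0009 6.3320 10.9678 14.2264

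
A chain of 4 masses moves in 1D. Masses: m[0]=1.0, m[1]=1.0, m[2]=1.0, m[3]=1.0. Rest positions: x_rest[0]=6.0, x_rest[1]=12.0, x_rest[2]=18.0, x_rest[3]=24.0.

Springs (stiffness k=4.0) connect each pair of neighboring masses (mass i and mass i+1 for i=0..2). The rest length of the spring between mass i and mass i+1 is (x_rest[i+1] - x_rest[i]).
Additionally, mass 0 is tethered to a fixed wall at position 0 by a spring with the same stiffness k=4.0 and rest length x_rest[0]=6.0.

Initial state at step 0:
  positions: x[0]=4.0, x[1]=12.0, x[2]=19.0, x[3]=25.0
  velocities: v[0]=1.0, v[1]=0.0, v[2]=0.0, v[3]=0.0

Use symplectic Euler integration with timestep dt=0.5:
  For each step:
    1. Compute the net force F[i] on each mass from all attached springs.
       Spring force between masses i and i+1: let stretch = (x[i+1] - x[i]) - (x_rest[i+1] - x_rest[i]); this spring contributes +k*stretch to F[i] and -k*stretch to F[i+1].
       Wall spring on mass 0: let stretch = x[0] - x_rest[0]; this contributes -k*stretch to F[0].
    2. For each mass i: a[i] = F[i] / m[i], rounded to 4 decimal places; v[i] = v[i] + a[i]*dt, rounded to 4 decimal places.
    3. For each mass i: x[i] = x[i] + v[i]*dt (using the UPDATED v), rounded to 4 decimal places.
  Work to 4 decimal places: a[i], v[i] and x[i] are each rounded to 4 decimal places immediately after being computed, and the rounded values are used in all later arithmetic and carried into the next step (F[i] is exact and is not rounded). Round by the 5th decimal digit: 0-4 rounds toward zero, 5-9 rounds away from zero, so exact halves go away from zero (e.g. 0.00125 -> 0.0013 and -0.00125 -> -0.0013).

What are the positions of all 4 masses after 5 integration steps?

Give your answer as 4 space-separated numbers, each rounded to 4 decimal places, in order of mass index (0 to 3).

Answer: 6.0000 11.0000 16.0000 26.5000

Derivation:
Step 0: x=[4.0000 12.0000 19.0000 25.0000] v=[1.0000 0.0000 0.0000 0.0000]
Step 1: x=[8.5000 11.0000 18.0000 25.0000] v=[9.0000 -2.0000 -2.0000 0.0000]
Step 2: x=[7.0000 14.5000 17.0000 24.0000] v=[-3.0000 7.0000 -2.0000 -2.0000]
Step 3: x=[6.0000 13.0000 20.5000 22.0000] v=[-2.0000 -3.0000 7.0000 -4.0000]
Step 4: x=[6.0000 12.0000 18.0000 24.5000] v=[0.0000 -2.0000 -5.0000 5.0000]
Step 5: x=[6.0000 11.0000 16.0000 26.5000] v=[0.0000 -2.0000 -4.0000 4.0000]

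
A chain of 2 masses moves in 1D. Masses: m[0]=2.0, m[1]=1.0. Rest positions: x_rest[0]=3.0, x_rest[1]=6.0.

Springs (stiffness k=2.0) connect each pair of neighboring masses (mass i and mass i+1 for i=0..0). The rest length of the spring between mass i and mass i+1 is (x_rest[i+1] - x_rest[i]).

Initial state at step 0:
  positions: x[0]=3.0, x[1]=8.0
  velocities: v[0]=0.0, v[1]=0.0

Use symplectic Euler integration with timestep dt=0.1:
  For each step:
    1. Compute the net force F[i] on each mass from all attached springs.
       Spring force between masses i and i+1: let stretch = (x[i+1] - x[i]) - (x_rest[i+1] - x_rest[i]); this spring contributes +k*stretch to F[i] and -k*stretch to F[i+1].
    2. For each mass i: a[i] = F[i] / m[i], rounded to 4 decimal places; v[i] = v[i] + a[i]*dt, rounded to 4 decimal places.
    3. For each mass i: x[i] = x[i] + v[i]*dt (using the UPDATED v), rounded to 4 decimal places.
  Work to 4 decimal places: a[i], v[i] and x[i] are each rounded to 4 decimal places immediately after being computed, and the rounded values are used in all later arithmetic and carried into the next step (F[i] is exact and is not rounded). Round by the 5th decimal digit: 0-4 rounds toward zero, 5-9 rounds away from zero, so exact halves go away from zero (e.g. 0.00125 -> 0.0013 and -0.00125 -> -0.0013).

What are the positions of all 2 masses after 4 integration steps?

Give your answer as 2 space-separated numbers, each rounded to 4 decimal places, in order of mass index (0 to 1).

Step 0: x=[3.0000 8.0000] v=[0.0000 0.0000]
Step 1: x=[3.0200 7.9600] v=[0.2000 -0.4000]
Step 2: x=[3.0594 7.8812] v=[0.3940 -0.7880]
Step 3: x=[3.1170 7.7660] v=[0.5762 -1.1524]
Step 4: x=[3.1911 7.6178] v=[0.7411 -1.4822]

Answer: 3.1911 7.6178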